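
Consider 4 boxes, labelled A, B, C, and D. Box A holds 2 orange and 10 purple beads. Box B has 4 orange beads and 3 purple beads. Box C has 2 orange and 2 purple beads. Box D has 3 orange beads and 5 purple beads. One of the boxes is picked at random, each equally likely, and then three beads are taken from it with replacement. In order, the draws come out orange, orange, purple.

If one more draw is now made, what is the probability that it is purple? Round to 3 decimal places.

Compute the likelihood of the observed sequence for each case: P(data | box A) = (2/12)(2/12)(10/12) = 0.023148; P(data | box B) = (4/7)(4/7)(3/7) = 0.13994; P(data | box C) = (2/4)(2/4)(2/4) = 0.125; P(data | box D) = (3/8)(3/8)(5/8) = 0.087891.
The prior-weighted likelihoods are 1/4 · 0.023148 = 0.005787, 1/4 · 0.13994 = 0.034985, 1/4 · 0.125 = 0.03125, 1/4 · 0.087891 = 0.021973; these sum to 0.093995.
Dividing through by the total gives posterior P(box A | data) = 0.061567, P(box B | data) = 0.3722, P(box C | data) = 0.33246, P(box D | data) = 0.23376.
Averaging over the posterior, P(purple next | data) = (5/6)(0.061567) + (3/7)(0.3722) + (1/2)(0.33246) + (5/8)(0.23376) = 0.52316.

0.523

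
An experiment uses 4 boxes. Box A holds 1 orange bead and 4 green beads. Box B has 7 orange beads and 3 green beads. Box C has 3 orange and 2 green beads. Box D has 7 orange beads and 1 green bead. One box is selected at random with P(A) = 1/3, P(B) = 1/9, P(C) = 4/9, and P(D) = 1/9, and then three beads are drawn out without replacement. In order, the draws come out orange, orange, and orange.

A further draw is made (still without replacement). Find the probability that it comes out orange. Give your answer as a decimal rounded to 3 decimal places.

0.506

Under each hypothesis, the probability of the observed sequence is: P(data | box A) = (1/5)(0/4) = 0; P(data | box B) = (7/10)(6/9)(5/8) = 7/24; P(data | box C) = (3/5)(2/4)(1/3) = 1/10; P(data | box D) = (7/8)(6/7)(5/6) = 5/8.
The prior-weighted likelihoods are 1/3 · 0 = 0, 1/9 · 7/24 = 7/216, 4/9 · 1/10 = 2/45, 1/9 · 5/8 = 5/72; these sum to 79/540.
Normalising, the posterior is P(box A | data) = 0, P(box B | data) = 35/158, P(box C | data) = 24/79, P(box D | data) = 75/158.
The predictive probability is P(orange next | data) = (4/7)(35/158) + (0)(24/79) + (4/5)(75/158) = 40/79.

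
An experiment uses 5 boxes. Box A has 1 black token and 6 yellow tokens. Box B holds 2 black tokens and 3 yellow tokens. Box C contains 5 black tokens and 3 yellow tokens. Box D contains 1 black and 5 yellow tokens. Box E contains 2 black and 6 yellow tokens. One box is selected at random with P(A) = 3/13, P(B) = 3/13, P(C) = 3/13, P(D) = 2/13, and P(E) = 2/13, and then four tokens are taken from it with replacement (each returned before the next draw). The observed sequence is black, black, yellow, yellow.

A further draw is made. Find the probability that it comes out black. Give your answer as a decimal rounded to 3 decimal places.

Compute the likelihood of the observed sequence for each case: P(data | box A) = (1/7)(1/7)(6/7)(6/7) = 0.014994; P(data | box B) = (2/5)(2/5)(3/5)(3/5) = 0.0576; P(data | box C) = (5/8)(5/8)(3/8)(3/8) = 0.054932; P(data | box D) = (1/6)(1/6)(5/6)(5/6) = 0.01929; P(data | box E) = (2/8)(2/8)(6/8)(6/8) = 0.035156.
Multiplying each by its prior: 3/13 · 0.014994 = 0.0034601, 3/13 · 0.0576 = 0.013292, 3/13 · 0.054932 = 0.012677, 2/13 · 0.01929 = 0.0029677, 2/13 · 0.035156 = 0.0054087; summing to 0.037805.
The posterior is then P(box A | data) = 0.091524, P(box B | data) = 0.3516, P(box C | data) = 0.33531, P(box D | data) = 0.0785, P(box E | data) = 0.14307.
The predictive probability is P(black next | data) = (1/7)(0.091524) + (2/5)(0.3516) + (5/8)(0.33531) + (1/6)(0.0785) + (1/4)(0.14307) = 0.41213.

0.412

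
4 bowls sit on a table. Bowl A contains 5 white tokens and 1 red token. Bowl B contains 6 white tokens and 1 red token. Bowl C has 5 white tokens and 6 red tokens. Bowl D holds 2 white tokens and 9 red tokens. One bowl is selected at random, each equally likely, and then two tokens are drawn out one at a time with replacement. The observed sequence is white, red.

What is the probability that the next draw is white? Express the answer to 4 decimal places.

The likelihood of the observed sequence under each hypothesis: P(data | bowl A) = (5/6)(1/6) = 0.13889; P(data | bowl B) = (6/7)(1/7) = 0.12245; P(data | bowl C) = (5/11)(6/11) = 0.24793; P(data | bowl D) = (2/11)(9/11) = 0.14876.
Multiplying each by its prior: 1/4 · 0.13889 = 0.034722, 1/4 · 0.12245 = 0.030612, 1/4 · 0.24793 = 0.061983, 1/4 · 0.14876 = 0.03719; with total 0.16451.
The posterior is then P(bowl A | data) = 0.21107, P(bowl B | data) = 0.18608, P(bowl C | data) = 0.37678, P(bowl D | data) = 0.22607.
Averaging over the posterior, P(white next | data) = (5/6)(0.21107) + (6/7)(0.18608) + (5/11)(0.37678) + (2/11)(0.22607) = 0.54776.

0.5478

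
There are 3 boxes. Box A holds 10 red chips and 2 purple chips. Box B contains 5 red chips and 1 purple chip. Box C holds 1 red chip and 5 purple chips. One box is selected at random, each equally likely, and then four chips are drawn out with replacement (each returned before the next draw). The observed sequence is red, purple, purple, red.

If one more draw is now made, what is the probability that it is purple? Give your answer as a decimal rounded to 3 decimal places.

Compute the likelihood of the observed sequence for each case: P(data | box A) = (10/12)(2/12)(2/12)(10/12) = 0.01929; P(data | box B) = (5/6)(1/6)(1/6)(5/6) = 0.01929; P(data | box C) = (1/6)(5/6)(5/6)(1/6) = 0.01929.
Multiplying each by its prior: 1/3 · 0.01929 = 0.00643, 1/3 · 0.01929 = 0.00643, 1/3 · 0.01929 = 0.00643; summing to 0.01929.
The posterior is then P(box A | data) = 0.33333, P(box B | data) = 0.33333, P(box C | data) = 0.33333.
Averaging over the posterior, P(purple next | data) = (1/6)(0.33333) + (1/6)(0.33333) + (5/6)(0.33333) = 0.38889.

0.389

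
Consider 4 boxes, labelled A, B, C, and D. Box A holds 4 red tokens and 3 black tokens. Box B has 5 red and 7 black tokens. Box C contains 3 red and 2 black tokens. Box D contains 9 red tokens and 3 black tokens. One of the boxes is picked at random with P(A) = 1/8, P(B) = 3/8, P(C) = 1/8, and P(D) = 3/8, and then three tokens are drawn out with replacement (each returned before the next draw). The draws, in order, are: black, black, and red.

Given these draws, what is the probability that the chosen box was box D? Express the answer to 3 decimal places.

Under each hypothesis, the probability of the observed sequence is: P(data | box A) = (3/7)(3/7)(4/7) = 0.10496; P(data | box B) = (7/12)(7/12)(5/12) = 0.14178; P(data | box C) = (2/5)(2/5)(3/5) = 0.096; P(data | box D) = (3/12)(3/12)(9/12) = 0.046875.
The prior-weighted likelihoods are 1/8 · 0.10496 = 0.01312, 3/8 · 0.14178 = 0.053168, 1/8 · 0.096 = 0.012, 3/8 · 0.046875 = 0.017578; summing to 0.095866.
Hence P(box D | data) = (0.017578) / (0.095866) = 0.18336.

0.183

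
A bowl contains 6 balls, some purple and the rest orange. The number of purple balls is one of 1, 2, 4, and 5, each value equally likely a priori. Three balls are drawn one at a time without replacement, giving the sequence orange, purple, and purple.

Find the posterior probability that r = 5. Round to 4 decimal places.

0.3846

For each hypothesis, P(data | H) works out to: P(data | r = 1) = (5/6)(1/5)(0/4) = 0; P(data | r = 2) = (4/6)(2/5)(1/4) = 1/15; P(data | r = 4) = (2/6)(4/5)(3/4) = 1/5; P(data | r = 5) = (1/6)(5/5)(4/4) = 1/6.
The prior-weighted likelihoods are 1/4 · 0 = 0, 1/4 · 1/15 = 1/60, 1/4 · 1/5 = 1/20, 1/4 · 1/6 = 1/24; with total 13/120.
Hence P(r = 5 | data) = (1/24) / (13/120) = 5/13.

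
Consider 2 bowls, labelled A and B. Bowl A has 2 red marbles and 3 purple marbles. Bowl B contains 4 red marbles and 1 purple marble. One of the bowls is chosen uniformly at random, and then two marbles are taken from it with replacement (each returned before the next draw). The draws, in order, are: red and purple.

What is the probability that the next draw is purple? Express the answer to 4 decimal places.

0.4400

Under each hypothesis, the probability of the observed sequence is: P(data | bowl A) = (2/5)(3/5) = 6/25; P(data | bowl B) = (4/5)(1/5) = 4/25.
The prior-weighted likelihoods are 1/2 · 6/25 = 3/25, 1/2 · 4/25 = 2/25; with total 1/5.
Dividing through by the total gives posterior P(bowl A | data) = 3/5, P(bowl B | data) = 2/5.
So P(purple next | data) = Σ P(purple next | H) P(H | data) = (3/5)(3/5) + (1/5)(2/5) = 11/25.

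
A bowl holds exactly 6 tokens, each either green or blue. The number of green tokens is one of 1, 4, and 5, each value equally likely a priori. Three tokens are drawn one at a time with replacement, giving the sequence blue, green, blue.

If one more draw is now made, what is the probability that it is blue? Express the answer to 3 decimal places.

For each hypothesis, P(data | H) works out to: P(data | r = 1) = (5/6)(1/6)(5/6) = 25/216; P(data | r = 4) = (2/6)(4/6)(2/6) = 2/27; P(data | r = 5) = (1/6)(5/6)(1/6) = 5/216.
Weighting by the prior gives 1/3 · 25/216 = 25/648, 1/3 · 2/27 = 2/81, 1/3 · 5/216 = 5/648; summing to 23/324.
The posterior is then P(r = 1 | data) = 25/46, P(r = 4 | data) = 8/23, P(r = 5 | data) = 5/46.
Averaging over the posterior, P(blue next | data) = (5/6)(25/46) + (1/3)(8/23) + (1/6)(5/46) = 27/46.

0.587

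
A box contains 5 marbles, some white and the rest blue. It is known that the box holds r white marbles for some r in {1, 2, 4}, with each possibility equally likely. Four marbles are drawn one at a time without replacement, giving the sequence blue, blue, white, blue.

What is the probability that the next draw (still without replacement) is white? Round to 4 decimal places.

For each hypothesis, P(data | H) works out to: P(data | r = 1) = (4/5)(3/4)(1/3)(2/2) = 1/5; P(data | r = 2) = (3/5)(2/4)(2/3)(1/2) = 1/10; P(data | r = 4) = (1/5)(0/4) = 0.
Multiplying each by its prior: 1/3 · 1/5 = 1/15, 1/3 · 1/10 = 1/30, 1/3 · 0 = 0; these sum to 1/10.
Dividing through by the total gives posterior P(r = 1 | data) = 2/3, P(r = 2 | data) = 1/3, P(r = 4 | data) = 0.
Averaging over the posterior, P(white next | data) = (0)(2/3) + (1)(1/3) = 1/3.

0.3333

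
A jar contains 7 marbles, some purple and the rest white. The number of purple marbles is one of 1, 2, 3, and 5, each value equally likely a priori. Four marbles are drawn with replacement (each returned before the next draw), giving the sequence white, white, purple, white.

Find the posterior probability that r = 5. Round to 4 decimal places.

0.0573

Under each hypothesis, the probability of the observed sequence is: P(data | r = 1) = (6/7)(6/7)(1/7)(6/7) = 0.089963; P(data | r = 2) = (5/7)(5/7)(2/7)(5/7) = 0.10412; P(data | r = 3) = (4/7)(4/7)(3/7)(4/7) = 0.079967; P(data | r = 5) = (2/7)(2/7)(5/7)(2/7) = 0.01666.
Weighting by the prior gives 1/4 · 0.089963 = 0.022491, 1/4 · 0.10412 = 0.026031, 1/4 · 0.079967 = 0.019992, 1/4 · 0.01666 = 0.0041649; these sum to 0.072678.
So P(r = 5 | data) = (0.0041649) / (0.072678) = 0.057307.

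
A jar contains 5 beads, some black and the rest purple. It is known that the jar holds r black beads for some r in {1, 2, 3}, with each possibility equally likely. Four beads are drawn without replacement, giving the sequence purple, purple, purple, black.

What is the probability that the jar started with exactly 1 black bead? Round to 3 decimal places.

Compute the likelihood of the observed sequence for each case: P(data | r = 1) = (4/5)(3/4)(2/3)(1/2) = 1/5; P(data | r = 2) = (3/5)(2/4)(1/3)(2/2) = 1/10; P(data | r = 3) = (2/5)(1/4)(0/3) = 0.
Multiplying each by its prior: 1/3 · 1/5 = 1/15, 1/3 · 1/10 = 1/30, 1/3 · 0 = 0; these sum to 1/10.
So P(r = 1 | data) = (1/15) / (1/10) = 2/3.

0.667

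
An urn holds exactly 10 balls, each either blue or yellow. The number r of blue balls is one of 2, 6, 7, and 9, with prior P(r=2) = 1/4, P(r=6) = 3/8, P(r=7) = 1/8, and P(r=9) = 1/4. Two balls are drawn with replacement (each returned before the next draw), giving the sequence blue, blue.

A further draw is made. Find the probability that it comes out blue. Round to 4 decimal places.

0.7538

Under each hypothesis, the probability of the observed sequence is: P(data | r = 2) = (2/10)(2/10) = 1/25; P(data | r = 6) = (6/10)(6/10) = 9/25; P(data | r = 7) = (7/10)(7/10) = 49/100; P(data | r = 9) = (9/10)(9/10) = 81/100.
Weighting by the prior gives 1/4 · 1/25 = 1/100, 3/8 · 9/25 = 27/200, 1/8 · 49/100 = 49/800, 1/4 · 81/100 = 81/400; these sum to 327/800.
Normalising, the posterior is P(r = 2 | data) = 8/327, P(r = 6 | data) = 36/109, P(r = 7 | data) = 49/327, P(r = 9 | data) = 54/109.
The predictive probability is P(blue next | data) = (1/5)(8/327) + (3/5)(36/109) + (7/10)(49/327) + (9/10)(54/109) = 493/654.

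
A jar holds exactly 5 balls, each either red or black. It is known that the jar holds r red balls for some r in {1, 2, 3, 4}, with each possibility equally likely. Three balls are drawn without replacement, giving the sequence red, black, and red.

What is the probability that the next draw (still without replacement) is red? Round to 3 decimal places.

0.600

The likelihood of the observed sequence under each hypothesis: P(data | r = 1) = (1/5)(4/4)(0/3) = 0; P(data | r = 2) = (2/5)(3/4)(1/3) = 1/10; P(data | r = 3) = (3/5)(2/4)(2/3) = 1/5; P(data | r = 4) = (4/5)(1/4)(3/3) = 1/5.
The prior-weighted likelihoods are 1/4 · 0 = 0, 1/4 · 1/10 = 1/40, 1/4 · 1/5 = 1/20, 1/4 · 1/5 = 1/20; summing to 1/8.
Dividing through by the total gives posterior P(r = 1 | data) = 0, P(r = 2 | data) = 1/5, P(r = 3 | data) = 2/5, P(r = 4 | data) = 2/5.
So P(red next | data) = Σ P(red next | H) P(H | data) = (0)(1/5) + (1/2)(2/5) + (1)(2/5) = 3/5.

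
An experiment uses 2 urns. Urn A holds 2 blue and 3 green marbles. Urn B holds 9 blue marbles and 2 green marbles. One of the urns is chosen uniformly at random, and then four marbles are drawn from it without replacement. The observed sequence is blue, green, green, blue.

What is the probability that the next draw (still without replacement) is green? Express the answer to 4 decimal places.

0.8462

Compute the likelihood of the observed sequence for each case: P(data | urn A) = (2/5)(3/4)(2/3)(1/2) = 1/10; P(data | urn B) = (9/11)(2/10)(1/9)(8/8) = 1/55.
Multiplying each by its prior: 1/2 · 1/10 = 1/20, 1/2 · 1/55 = 1/110; with total 13/220.
Normalising, the posterior is P(urn A | data) = 11/13, P(urn B | data) = 2/13.
Averaging over the posterior, P(green next | data) = (1)(11/13) + (0)(2/13) = 11/13.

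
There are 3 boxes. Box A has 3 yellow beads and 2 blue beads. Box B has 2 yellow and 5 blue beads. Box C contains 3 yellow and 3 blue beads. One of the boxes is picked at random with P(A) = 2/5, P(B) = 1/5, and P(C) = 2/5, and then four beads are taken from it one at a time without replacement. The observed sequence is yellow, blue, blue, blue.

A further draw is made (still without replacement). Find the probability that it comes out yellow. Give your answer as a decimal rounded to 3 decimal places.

Compute the likelihood of the observed sequence for each case: P(data | box A) = (3/5)(2/4)(1/3)(0/2) = 0; P(data | box B) = (2/7)(5/6)(4/5)(3/4) = 1/7; P(data | box C) = (3/6)(3/5)(2/4)(1/3) = 1/20.
The prior-weighted likelihoods are 2/5 · 0 = 0, 1/5 · 1/7 = 1/35, 2/5 · 1/20 = 1/50; with total 17/350.
The posterior is then P(box A | data) = 0, P(box B | data) = 10/17, P(box C | data) = 7/17.
The predictive probability is P(yellow next | data) = (1/3)(10/17) + (1)(7/17) = 31/51.

0.608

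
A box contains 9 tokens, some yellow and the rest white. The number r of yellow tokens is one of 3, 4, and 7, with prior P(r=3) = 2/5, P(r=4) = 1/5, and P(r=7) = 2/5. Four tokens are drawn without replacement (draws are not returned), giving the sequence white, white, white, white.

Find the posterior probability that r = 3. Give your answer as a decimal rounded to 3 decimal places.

0.857

For each hypothesis, P(data | H) works out to: P(data | r = 3) = (6/9)(5/8)(4/7)(3/6) = 5/42; P(data | r = 4) = (5/9)(4/8)(3/7)(2/6) = 5/126; P(data | r = 7) = (2/9)(1/8)(0/7) = 0.
The prior-weighted likelihoods are 2/5 · 5/42 = 1/21, 1/5 · 5/126 = 1/126, 2/5 · 0 = 0; with total 1/18.
Therefore the posterior P(r = 3 | data) = (1/21) / (1/18) = 6/7.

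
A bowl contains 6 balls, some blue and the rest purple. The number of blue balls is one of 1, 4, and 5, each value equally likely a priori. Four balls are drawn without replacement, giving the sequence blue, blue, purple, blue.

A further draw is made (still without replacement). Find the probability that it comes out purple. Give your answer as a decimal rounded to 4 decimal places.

0.2222

For each hypothesis, P(data | H) works out to: P(data | r = 1) = (1/6)(0/5) = 0; P(data | r = 4) = (4/6)(3/5)(2/4)(2/3) = 2/15; P(data | r = 5) = (5/6)(4/5)(1/4)(3/3) = 1/6.
Weighting by the prior gives 1/3 · 0 = 0, 1/3 · 2/15 = 2/45, 1/3 · 1/6 = 1/18; these sum to 1/10.
Dividing through by the total gives posterior P(r = 1 | data) = 0, P(r = 4 | data) = 4/9, P(r = 5 | data) = 5/9.
The predictive probability is P(purple next | data) = (1/2)(4/9) + (0)(5/9) = 2/9.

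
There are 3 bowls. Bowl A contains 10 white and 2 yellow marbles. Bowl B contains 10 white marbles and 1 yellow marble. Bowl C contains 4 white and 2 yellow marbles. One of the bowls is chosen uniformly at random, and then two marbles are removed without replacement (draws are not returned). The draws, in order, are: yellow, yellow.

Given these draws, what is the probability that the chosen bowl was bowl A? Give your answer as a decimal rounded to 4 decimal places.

Under each hypothesis, the probability of the observed sequence is: P(data | bowl A) = (2/12)(1/11) = 1/66; P(data | bowl B) = (1/11)(0/10) = 0; P(data | bowl C) = (2/6)(1/5) = 1/15.
Multiplying each by its prior: 1/3 · 1/66 = 1/198, 1/3 · 0 = 0, 1/3 · 1/15 = 1/45; summing to 3/110.
Therefore the posterior P(bowl A | data) = (1/198) / (3/110) = 5/27.

0.1852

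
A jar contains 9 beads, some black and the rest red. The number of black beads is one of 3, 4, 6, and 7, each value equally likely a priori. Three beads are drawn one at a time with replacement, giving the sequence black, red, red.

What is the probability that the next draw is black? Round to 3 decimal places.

0.477

Under each hypothesis, the probability of the observed sequence is: P(data | r = 3) = (3/9)(6/9)(6/9) = 0.14815; P(data | r = 4) = (4/9)(5/9)(5/9) = 0.13717; P(data | r = 6) = (6/9)(3/9)(3/9) = 0.074074; P(data | r = 7) = (7/9)(2/9)(2/9) = 0.038409.
Weighting by the prior gives 1/4 · 0.14815 = 0.037037, 1/4 · 0.13717 = 0.034294, 1/4 · 0.074074 = 0.018519, 1/4 · 0.038409 = 0.0096022; these sum to 0.099451.
The posterior is then P(r = 3 | data) = 0.37241, P(r = 4 | data) = 0.34483, P(r = 6 | data) = 0.18621, P(r = 7 | data) = 0.096552.
Averaging over the posterior, P(black next | data) = (1/3)(0.37241) + (4/9)(0.34483) + (2/3)(0.18621) + (7/9)(0.096552) = 0.47663.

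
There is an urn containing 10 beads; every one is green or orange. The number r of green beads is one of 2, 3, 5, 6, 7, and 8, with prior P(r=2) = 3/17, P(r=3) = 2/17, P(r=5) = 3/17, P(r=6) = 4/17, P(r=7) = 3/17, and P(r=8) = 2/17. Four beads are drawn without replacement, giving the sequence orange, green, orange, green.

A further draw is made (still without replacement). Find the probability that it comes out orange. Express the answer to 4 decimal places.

0.4399

For each hypothesis, P(data | H) works out to: P(data | r = 2) = (8/10)(2/9)(7/8)(1/7) = 0.022222; P(data | r = 3) = (7/10)(3/9)(6/8)(2/7) = 0.05; P(data | r = 5) = (5/10)(5/9)(4/8)(4/7) = 0.079365; P(data | r = 6) = (4/10)(6/9)(3/8)(5/7) = 0.071429; P(data | r = 7) = (3/10)(7/9)(2/8)(6/7) = 0.05; P(data | r = 8) = (2/10)(8/9)(1/8)(7/7) = 0.022222.
The prior-weighted likelihoods are 3/17 · 0.022222 = 0.0039216, 2/17 · 0.05 = 0.0058824, 3/17 · 0.079365 = 0.014006, 4/17 · 0.071429 = 0.016807, 3/17 · 0.05 = 0.0088235, 2/17 · 0.022222 = 0.0026144; these sum to 0.052054.
Dividing through by the total gives posterior P(r = 2 | data) = 0.075336, P(r = 3 | data) = 0.113, P(r = 5 | data) = 0.26906, P(r = 6 | data) = 0.32287, P(r = 7 | data) = 0.16951, P(r = 8 | data) = 0.050224.
So P(orange next | data) = Σ P(orange next | H) P(H | data) = (1)(0.075336) + (5/6)(0.113) + (1/2)(0.26906) + (1/3)(0.32287) + (1/6)(0.16951) + (0)(0.050224) = 0.43991.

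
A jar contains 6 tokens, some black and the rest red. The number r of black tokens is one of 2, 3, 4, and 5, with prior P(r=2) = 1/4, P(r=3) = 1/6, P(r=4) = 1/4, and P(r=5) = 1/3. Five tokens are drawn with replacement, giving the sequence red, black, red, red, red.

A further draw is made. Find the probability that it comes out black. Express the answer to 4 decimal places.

0.4027

Compute the likelihood of the observed sequence for each case: P(data | r = 2) = (4/6)(2/6)(4/6)(4/6)(4/6) = 0.065844; P(data | r = 3) = (3/6)(3/6)(3/6)(3/6)(3/6) = 0.03125; P(data | r = 4) = (2/6)(4/6)(2/6)(2/6)(2/6) = 0.0082305; P(data | r = 5) = (1/6)(5/6)(1/6)(1/6)(1/6) = 0.000643.
The prior-weighted likelihoods are 1/4 · 0.065844 = 0.016461, 1/6 · 0.03125 = 0.0052083, 1/4 · 0.0082305 = 0.0020576, 1/3 · 0.000643 = 0.00021433; these sum to 0.023941.
Dividing through by the total gives posterior P(r = 2 | data) = 0.68756, P(r = 3 | data) = 0.21755, P(r = 4 | data) = 0.085944, P(r = 5 | data) = 0.0089526.
The predictive probability is P(black next | data) = (1/3)(0.68756) + (1/2)(0.21755) + (2/3)(0.085944) + (5/6)(0.0089526) = 0.40272.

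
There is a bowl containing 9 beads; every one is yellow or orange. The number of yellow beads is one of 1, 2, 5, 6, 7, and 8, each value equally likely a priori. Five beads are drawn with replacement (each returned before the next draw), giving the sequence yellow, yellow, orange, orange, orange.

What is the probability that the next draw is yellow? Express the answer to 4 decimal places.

For each hypothesis, P(data | H) works out to: P(data | r = 1) = (1/9)(1/9)(8/9)(8/9)(8/9) = 0.0086708; P(data | r = 2) = (2/9)(2/9)(7/9)(7/9)(7/9) = 0.023235; P(data | r = 5) = (5/9)(5/9)(4/9)(4/9)(4/9) = 0.027096; P(data | r = 6) = (6/9)(6/9)(3/9)(3/9)(3/9) = 0.016461; P(data | r = 7) = (7/9)(7/9)(2/9)(2/9)(2/9) = 0.0066386; P(data | r = 8) = (8/9)(8/9)(1/9)(1/9)(1/9) = 0.0010838.
The prior-weighted likelihoods are 1/6 · 0.0086708 = 0.0014451, 1/6 · 0.023235 = 0.0038725, 1/6 · 0.027096 = 0.004516, 1/6 · 0.016461 = 0.0027435, 1/6 · 0.0066386 = 0.0011064, 1/6 · 0.0010838 = 0.00018064; summing to 0.013864.
Dividing through by the total gives posterior P(r = 1 | data) = 0.10423, P(r = 2 | data) = 0.27932, P(r = 5 | data) = 0.32573, P(r = 6 | data) = 0.19788, P(r = 7 | data) = 0.079805, P(r = 8 | data) = 0.013029.
Averaging over the posterior, P(yellow next | data) = (1/9)(0.10423) + (2/9)(0.27932) + (5/9)(0.32573) + (2/3)(0.19788) + (7/9)(0.079805) + (8/9)(0.013029) = 0.46019.

0.4602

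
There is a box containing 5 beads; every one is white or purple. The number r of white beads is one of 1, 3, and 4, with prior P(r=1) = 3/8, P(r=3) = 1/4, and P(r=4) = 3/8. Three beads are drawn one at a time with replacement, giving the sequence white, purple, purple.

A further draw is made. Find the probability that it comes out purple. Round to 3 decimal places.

0.600

For each hypothesis, P(data | H) works out to: P(data | r = 1) = (1/5)(4/5)(4/5) = 16/125; P(data | r = 3) = (3/5)(2/5)(2/5) = 12/125; P(data | r = 4) = (4/5)(1/5)(1/5) = 4/125.
Multiplying each by its prior: 3/8 · 16/125 = 6/125, 1/4 · 12/125 = 3/125, 3/8 · 4/125 = 3/250; these sum to 21/250.
Dividing through by the total gives posterior P(r = 1 | data) = 4/7, P(r = 3 | data) = 2/7, P(r = 4 | data) = 1/7.
Averaging over the posterior, P(purple next | data) = (4/5)(4/7) + (2/5)(2/7) + (1/5)(1/7) = 3/5.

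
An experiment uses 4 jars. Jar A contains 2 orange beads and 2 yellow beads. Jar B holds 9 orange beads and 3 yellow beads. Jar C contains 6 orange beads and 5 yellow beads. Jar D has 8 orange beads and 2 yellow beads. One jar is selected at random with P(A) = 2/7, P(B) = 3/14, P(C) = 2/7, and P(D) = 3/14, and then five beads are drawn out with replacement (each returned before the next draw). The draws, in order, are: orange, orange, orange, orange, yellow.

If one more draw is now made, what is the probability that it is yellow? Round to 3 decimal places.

0.317

The likelihood of the observed sequence under each hypothesis: P(data | jar A) = (2/4)(2/4)(2/4)(2/4)(2/4) = 0.03125; P(data | jar B) = (9/12)(9/12)(9/12)(9/12)(3/12) = 0.079102; P(data | jar C) = (6/11)(6/11)(6/11)(6/11)(5/11) = 0.040236; P(data | jar D) = (8/10)(8/10)(8/10)(8/10)(2/10) = 0.08192.
Weighting by the prior gives 2/7 · 0.03125 = 0.0089286, 3/14 · 0.079102 = 0.01695, 2/7 · 0.040236 = 0.011496, 3/14 · 0.08192 = 0.017554; summing to 0.054929.
The posterior is then P(jar A | data) = 0.16255, P(jar B | data) = 0.30859, P(jar C | data) = 0.20929, P(jar D | data) = 0.31958.
Averaging over the posterior, P(yellow next | data) = (1/2)(0.16255) + (1/4)(0.30859) + (5/11)(0.20929) + (1/5)(0.31958) = 0.31747.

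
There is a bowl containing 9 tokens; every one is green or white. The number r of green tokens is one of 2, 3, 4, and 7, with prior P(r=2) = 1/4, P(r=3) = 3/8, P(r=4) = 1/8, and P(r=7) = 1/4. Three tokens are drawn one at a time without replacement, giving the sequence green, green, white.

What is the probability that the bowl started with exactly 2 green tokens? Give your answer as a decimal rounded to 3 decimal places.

Under each hypothesis, the probability of the observed sequence is: P(data | r = 2) = (2/9)(1/8)(7/7) = 1/36; P(data | r = 3) = (3/9)(2/8)(6/7) = 1/14; P(data | r = 4) = (4/9)(3/8)(5/7) = 5/42; P(data | r = 7) = (7/9)(6/8)(2/7) = 1/6.
The prior-weighted likelihoods are 1/4 · 1/36 = 1/144, 3/8 · 1/14 = 3/112, 1/8 · 5/42 = 5/336, 1/4 · 1/6 = 1/24; summing to 13/144.
By Bayes' rule, P(r = 2 | data) = (1/144) / (13/144) = 1/13.

0.077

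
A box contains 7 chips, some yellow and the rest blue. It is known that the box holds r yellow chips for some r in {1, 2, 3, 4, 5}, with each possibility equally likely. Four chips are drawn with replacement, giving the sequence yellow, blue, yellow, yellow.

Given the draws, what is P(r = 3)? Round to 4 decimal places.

0.1812

For each hypothesis, P(data | H) works out to: P(data | r = 1) = (1/7)(6/7)(1/7)(1/7) = 0.002499; P(data | r = 2) = (2/7)(5/7)(2/7)(2/7) = 0.01666; P(data | r = 3) = (3/7)(4/7)(3/7)(3/7) = 0.044981; P(data | r = 4) = (4/7)(3/7)(4/7)(4/7) = 0.079967; P(data | r = 5) = (5/7)(2/7)(5/7)(5/7) = 0.10412.
Multiplying each by its prior: 1/5 · 0.002499 = 0.00049979, 1/5 · 0.01666 = 0.0033319, 1/5 · 0.044981 = 0.0089963, 1/5 · 0.079967 = 0.015993, 1/5 · 0.10412 = 0.020825; summing to 0.049646.
Hence P(r = 3 | data) = (0.0089963) / (0.049646) = 0.18121.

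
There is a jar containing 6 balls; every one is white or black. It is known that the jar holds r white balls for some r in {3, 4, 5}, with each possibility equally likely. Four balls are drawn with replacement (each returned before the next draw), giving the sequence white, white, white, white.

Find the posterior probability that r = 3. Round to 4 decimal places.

Under each hypothesis, the probability of the observed sequence is: P(data | r = 3) = (3/6)(3/6)(3/6)(3/6) = 0.0625; P(data | r = 4) = (4/6)(4/6)(4/6)(4/6) = 0.19753; P(data | r = 5) = (5/6)(5/6)(5/6)(5/6) = 0.48225.
The prior-weighted likelihoods are 1/3 · 0.0625 = 0.020833, 1/3 · 0.19753 = 0.065844, 1/3 · 0.48225 = 0.16075; with total 0.24743.
So P(r = 3 | data) = (0.020833) / (0.24743) = 0.0842.

0.0842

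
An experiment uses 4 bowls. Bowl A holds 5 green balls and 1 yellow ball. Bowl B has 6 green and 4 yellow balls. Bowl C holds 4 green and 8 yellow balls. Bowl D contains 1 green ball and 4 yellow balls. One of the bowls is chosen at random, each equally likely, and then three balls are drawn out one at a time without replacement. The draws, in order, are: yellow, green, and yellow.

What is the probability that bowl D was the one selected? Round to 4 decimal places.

The likelihood of the observed sequence under each hypothesis: P(data | bowl A) = (1/6)(5/5)(0/4) = 0; P(data | bowl B) = (4/10)(6/9)(3/8) = 1/10; P(data | bowl C) = (8/12)(4/11)(7/10) = 28/165; P(data | bowl D) = (4/5)(1/4)(3/3) = 1/5.
Weighting by the prior gives 1/4 · 0 = 0, 1/4 · 1/10 = 1/40, 1/4 · 28/165 = 7/165, 1/4 · 1/5 = 1/20; summing to 31/264.
By Bayes' rule, P(bowl D | data) = (1/20) / (31/264) = 66/155.

0.4258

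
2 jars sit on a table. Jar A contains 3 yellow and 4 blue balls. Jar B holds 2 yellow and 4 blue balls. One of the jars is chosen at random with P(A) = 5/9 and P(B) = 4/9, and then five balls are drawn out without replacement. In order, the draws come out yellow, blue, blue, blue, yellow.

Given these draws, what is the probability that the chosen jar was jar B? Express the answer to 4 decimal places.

Compute the likelihood of the observed sequence for each case: P(data | jar A) = (3/7)(4/6)(3/5)(2/4)(2/3) = 2/35; P(data | jar B) = (2/6)(4/5)(3/4)(2/3)(1/2) = 1/15.
The prior-weighted likelihoods are 5/9 · 2/35 = 2/63, 4/9 · 1/15 = 4/135; with total 58/945.
Hence P(jar B | data) = (4/135) / (58/945) = 14/29.

0.4828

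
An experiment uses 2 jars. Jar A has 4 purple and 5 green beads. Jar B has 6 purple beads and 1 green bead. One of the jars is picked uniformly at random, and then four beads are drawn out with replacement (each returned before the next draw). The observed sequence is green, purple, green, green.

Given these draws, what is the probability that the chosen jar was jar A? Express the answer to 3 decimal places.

0.968

Compute the likelihood of the observed sequence for each case: P(data | jar A) = (5/9)(4/9)(5/9)(5/9) = 0.076208; P(data | jar B) = (1/7)(6/7)(1/7)(1/7) = 0.002499.
The prior-weighted likelihoods are 1/2 · 0.076208 = 0.038104, 1/2 · 0.002499 = 0.0012495; summing to 0.039353.
By Bayes' rule, P(jar A | data) = (0.038104) / (0.039353) = 0.96825.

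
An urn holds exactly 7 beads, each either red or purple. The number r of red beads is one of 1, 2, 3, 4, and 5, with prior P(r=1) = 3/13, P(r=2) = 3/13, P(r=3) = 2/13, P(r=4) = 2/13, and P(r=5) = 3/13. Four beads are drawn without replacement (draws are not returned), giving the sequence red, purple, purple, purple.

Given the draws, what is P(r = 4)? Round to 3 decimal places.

Compute the likelihood of the observed sequence for each case: P(data | r = 1) = (1/7)(6/6)(5/5)(4/4) = 1/7; P(data | r = 2) = (2/7)(5/6)(4/5)(3/4) = 1/7; P(data | r = 3) = (3/7)(4/6)(3/5)(2/4) = 3/35; P(data | r = 4) = (4/7)(3/6)(2/5)(1/4) = 1/35; P(data | r = 5) = (5/7)(2/6)(1/5)(0/4) = 0.
Weighting by the prior gives 3/13 · 1/7 = 3/91, 3/13 · 1/7 = 3/91, 2/13 · 3/35 = 6/455, 2/13 · 1/35 = 2/455, 3/13 · 0 = 0; these sum to 38/455.
So P(r = 4 | data) = (2/455) / (38/455) = 1/19.

0.053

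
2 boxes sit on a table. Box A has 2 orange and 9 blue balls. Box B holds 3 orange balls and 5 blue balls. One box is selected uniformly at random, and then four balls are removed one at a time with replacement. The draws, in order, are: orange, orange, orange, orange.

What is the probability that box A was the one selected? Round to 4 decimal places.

The likelihood of the observed sequence under each hypothesis: P(data | box A) = (2/11)(2/11)(2/11)(2/11) = 0.0010928; P(data | box B) = (3/8)(3/8)(3/8)(3/8) = 0.019775.
The prior-weighted likelihoods are 1/2 · 0.0010928 = 0.00054641, 1/2 · 0.019775 = 0.0098877; with total 0.010434.
Therefore the posterior P(box A | data) = (0.00054641) / (0.010434) = 0.052368.

0.0524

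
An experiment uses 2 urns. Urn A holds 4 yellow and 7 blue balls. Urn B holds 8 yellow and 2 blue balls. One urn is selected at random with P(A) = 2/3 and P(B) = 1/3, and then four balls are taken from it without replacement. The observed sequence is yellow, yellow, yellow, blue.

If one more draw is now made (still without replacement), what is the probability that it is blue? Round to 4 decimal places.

Under each hypothesis, the probability of the observed sequence is: P(data | urn A) = (4/11)(3/10)(2/9)(7/8) = 7/330; P(data | urn B) = (8/10)(7/9)(6/8)(2/7) = 2/15.
Multiplying each by its prior: 2/3 · 7/330 = 7/495, 1/3 · 2/15 = 2/45; with total 29/495.
Dividing through by the total gives posterior P(urn A | data) = 7/29, P(urn B | data) = 22/29.
Averaging over the posterior, P(blue next | data) = (6/7)(7/29) + (1/6)(22/29) = 1/3.

0.3333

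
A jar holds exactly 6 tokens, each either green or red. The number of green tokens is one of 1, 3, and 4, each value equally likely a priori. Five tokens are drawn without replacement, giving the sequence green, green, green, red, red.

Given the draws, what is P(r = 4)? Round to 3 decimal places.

0.571

For each hypothesis, P(data | H) works out to: P(data | r = 1) = (1/6)(0/5) = 0; P(data | r = 3) = (3/6)(2/5)(1/4)(3/3)(2/2) = 1/20; P(data | r = 4) = (4/6)(3/5)(2/4)(2/3)(1/2) = 1/15.
Multiplying each by its prior: 1/3 · 0 = 0, 1/3 · 1/20 = 1/60, 1/3 · 1/15 = 1/45; with total 7/180.
Therefore the posterior P(r = 4 | data) = (1/45) / (7/180) = 4/7.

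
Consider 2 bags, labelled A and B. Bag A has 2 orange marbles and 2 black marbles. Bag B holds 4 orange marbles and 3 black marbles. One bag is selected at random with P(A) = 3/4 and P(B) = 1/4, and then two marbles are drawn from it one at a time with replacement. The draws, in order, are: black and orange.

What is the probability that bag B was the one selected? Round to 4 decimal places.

0.2462

The likelihood of the observed sequence under each hypothesis: P(data | bag A) = (2/4)(2/4) = 1/4; P(data | bag B) = (3/7)(4/7) = 12/49.
The prior-weighted likelihoods are 3/4 · 1/4 = 3/16, 1/4 · 12/49 = 3/49; summing to 195/784.
So P(bag B | data) = (3/49) / (195/784) = 16/65.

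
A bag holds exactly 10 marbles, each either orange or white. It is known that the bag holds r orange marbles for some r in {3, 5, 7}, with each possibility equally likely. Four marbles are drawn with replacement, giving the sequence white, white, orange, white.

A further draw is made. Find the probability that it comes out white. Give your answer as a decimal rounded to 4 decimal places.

0.5912

For each hypothesis, P(data | H) works out to: P(data | r = 3) = (7/10)(7/10)(3/10)(7/10) = 0.1029; P(data | r = 5) = (5/10)(5/10)(5/10)(5/10) = 0.0625; P(data | r = 7) = (3/10)(3/10)(7/10)(3/10) = 0.0189.
The prior-weighted likelihoods are 1/3 · 0.1029 = 0.0343, 1/3 · 0.0625 = 0.020833, 1/3 · 0.0189 = 0.0063; summing to 0.061433.
Normalising, the posterior is P(r = 3 | data) = 0.55833, P(r = 5 | data) = 0.33912, P(r = 7 | data) = 0.10255.
So P(white next | data) = Σ P(white next | H) P(H | data) = (7/10)(0.55833) + (1/2)(0.33912) + (3/10)(0.10255) = 0.59116.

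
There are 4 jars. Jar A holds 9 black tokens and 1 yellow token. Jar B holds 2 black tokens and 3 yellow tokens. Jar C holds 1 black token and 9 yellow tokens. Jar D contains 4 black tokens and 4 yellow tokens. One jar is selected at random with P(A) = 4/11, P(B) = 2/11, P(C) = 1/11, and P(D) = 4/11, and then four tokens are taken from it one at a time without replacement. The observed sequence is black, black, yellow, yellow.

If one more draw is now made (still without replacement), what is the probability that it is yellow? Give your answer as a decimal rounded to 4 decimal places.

0.6842

Compute the likelihood of the observed sequence for each case: P(data | jar A) = (9/10)(8/9)(1/8)(0/7) = 0; P(data | jar B) = (2/5)(1/4)(3/3)(2/2) = 1/10; P(data | jar C) = (1/10)(0/9) = 0; P(data | jar D) = (4/8)(3/7)(4/6)(3/5) = 3/35.
Multiplying each by its prior: 4/11 · 0 = 0, 2/11 · 1/10 = 1/55, 1/11 · 0 = 0, 4/11 · 3/35 = 12/385; these sum to 19/385.
Normalising, the posterior is P(jar A | data) = 0, P(jar B | data) = 7/19, P(jar C | data) = 0, P(jar D | data) = 12/19.
The predictive probability is P(yellow next | data) = (1)(7/19) + (1/2)(12/19) = 13/19.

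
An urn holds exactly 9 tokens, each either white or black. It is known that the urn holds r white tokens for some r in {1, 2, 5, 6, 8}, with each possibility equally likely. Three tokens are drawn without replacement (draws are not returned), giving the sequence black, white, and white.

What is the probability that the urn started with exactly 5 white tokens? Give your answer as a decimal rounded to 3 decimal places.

The likelihood of the observed sequence under each hypothesis: P(data | r = 1) = (8/9)(1/8)(0/7) = 0; P(data | r = 2) = (7/9)(2/8)(1/7) = 1/36; P(data | r = 5) = (4/9)(5/8)(4/7) = 10/63; P(data | r = 6) = (3/9)(6/8)(5/7) = 5/28; P(data | r = 8) = (1/9)(8/8)(7/7) = 1/9.
Multiplying each by its prior: 1/5 · 0 = 0, 1/5 · 1/36 = 1/180, 1/5 · 10/63 = 2/63, 1/5 · 5/28 = 1/28, 1/5 · 1/9 = 1/45; with total 2/21.
By Bayes' rule, P(r = 5 | data) = (2/63) / (2/21) = 1/3.

0.333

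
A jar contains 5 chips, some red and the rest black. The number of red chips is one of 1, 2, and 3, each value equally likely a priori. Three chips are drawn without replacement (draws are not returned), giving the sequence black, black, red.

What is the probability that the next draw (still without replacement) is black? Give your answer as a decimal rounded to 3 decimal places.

Under each hypothesis, the probability of the observed sequence is: P(data | r = 1) = (4/5)(3/4)(1/3) = 1/5; P(data | r = 2) = (3/5)(2/4)(2/3) = 1/5; P(data | r = 3) = (2/5)(1/4)(3/3) = 1/10.
Multiplying each by its prior: 1/3 · 1/5 = 1/15, 1/3 · 1/5 = 1/15, 1/3 · 1/10 = 1/30; with total 1/6.
The posterior is then P(r = 1 | data) = 2/5, P(r = 2 | data) = 2/5, P(r = 3 | data) = 1/5.
Averaging over the posterior, P(black next | data) = (1)(2/5) + (1/2)(2/5) + (0)(1/5) = 3/5.

0.600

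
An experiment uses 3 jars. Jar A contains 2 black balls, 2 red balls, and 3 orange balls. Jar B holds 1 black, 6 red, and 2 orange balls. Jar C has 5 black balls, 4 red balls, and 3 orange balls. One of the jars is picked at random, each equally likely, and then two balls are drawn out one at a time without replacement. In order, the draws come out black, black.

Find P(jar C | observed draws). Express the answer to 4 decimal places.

For each hypothesis, P(data | H) works out to: P(data | jar A) = (2/7)(1/6) = 1/21; P(data | jar B) = (1/9)(0/8) = 0; P(data | jar C) = (5/12)(4/11) = 5/33.
The prior-weighted likelihoods are 1/3 · 1/21 = 1/63, 1/3 · 0 = 0, 1/3 · 5/33 = 5/99; with total 46/693.
By Bayes' rule, P(jar C | data) = (5/99) / (46/693) = 35/46.

0.7609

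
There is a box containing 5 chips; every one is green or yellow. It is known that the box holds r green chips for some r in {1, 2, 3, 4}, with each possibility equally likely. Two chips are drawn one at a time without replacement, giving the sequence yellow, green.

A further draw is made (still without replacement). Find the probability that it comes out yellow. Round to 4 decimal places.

0.5000

Compute the likelihood of the observed sequence for each case: P(data | r = 1) = (4/5)(1/4) = 1/5; P(data | r = 2) = (3/5)(2/4) = 3/10; P(data | r = 3) = (2/5)(3/4) = 3/10; P(data | r = 4) = (1/5)(4/4) = 1/5.
Multiplying each by its prior: 1/4 · 1/5 = 1/20, 1/4 · 3/10 = 3/40, 1/4 · 3/10 = 3/40, 1/4 · 1/5 = 1/20; these sum to 1/4.
Normalising, the posterior is P(r = 1 | data) = 1/5, P(r = 2 | data) = 3/10, P(r = 3 | data) = 3/10, P(r = 4 | data) = 1/5.
The predictive probability is P(yellow next | data) = (1)(1/5) + (2/3)(3/10) + (1/3)(3/10) + (0)(1/5) = 1/2.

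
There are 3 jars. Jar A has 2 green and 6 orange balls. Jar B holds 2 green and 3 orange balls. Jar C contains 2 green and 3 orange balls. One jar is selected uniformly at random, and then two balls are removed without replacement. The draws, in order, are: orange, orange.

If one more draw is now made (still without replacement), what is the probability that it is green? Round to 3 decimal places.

0.509

For each hypothesis, P(data | H) works out to: P(data | jar A) = (6/8)(5/7) = 15/28; P(data | jar B) = (3/5)(2/4) = 3/10; P(data | jar C) = (3/5)(2/4) = 3/10.
Weighting by the prior gives 1/3 · 15/28 = 5/28, 1/3 · 3/10 = 1/10, 1/3 · 3/10 = 1/10; summing to 53/140.
The posterior is then P(jar A | data) = 25/53, P(jar B | data) = 14/53, P(jar C | data) = 14/53.
The predictive probability is P(green next | data) = (1/3)(25/53) + (2/3)(14/53) + (2/3)(14/53) = 27/53.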